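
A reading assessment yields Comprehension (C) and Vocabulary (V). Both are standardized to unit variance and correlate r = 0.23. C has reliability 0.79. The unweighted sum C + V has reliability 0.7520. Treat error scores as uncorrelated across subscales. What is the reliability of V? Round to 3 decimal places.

0.600

Var(C+V) = 2 + 2·0.23 = 2.460.
True-score variance = ρ_C + ρ_V + 2·0.23, so 0.7520 = (0.79 + ρ_V + 0.46) / 2.460.
ρ_V = 0.7520·2.460 − 0.79 − 0.46 = 0.600.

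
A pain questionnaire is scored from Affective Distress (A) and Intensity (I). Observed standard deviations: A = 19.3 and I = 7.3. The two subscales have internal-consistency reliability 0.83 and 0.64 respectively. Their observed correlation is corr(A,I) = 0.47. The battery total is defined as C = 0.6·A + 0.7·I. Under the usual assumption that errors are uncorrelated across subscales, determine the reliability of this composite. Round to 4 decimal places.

Var(C) = 0.6²·19.3² + 0.7²·7.3² + 2·[0.42·19.3·7.3·0.47] = 160.208 + 55.6234 = 215.832.
Under uncorrelated errors the observed covariances equal the true-score covariances, so only the own-variance terms attenuate.
True-score variance = [0.6²·19.3²·0.83 + 0.7²·7.3²·0.64] + 55.6234 = 128.012 + 55.6234 = 183.635.
Reliability = 183.635 / 215.832 = 0.8508.

0.8508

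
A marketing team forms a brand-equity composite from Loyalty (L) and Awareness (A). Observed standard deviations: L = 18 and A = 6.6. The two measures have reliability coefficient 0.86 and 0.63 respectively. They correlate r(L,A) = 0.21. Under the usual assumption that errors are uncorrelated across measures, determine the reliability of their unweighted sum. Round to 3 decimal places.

Var(L+A) = 18² + 6.6² + 2·[18·6.6·0.21] = 367.56 + 49.896 = 417.456.
With uncorrelated errors the cross-covariances are all true-score covariance, so they carry over unchanged; only the diagonal terms shrink to ρᵢσᵢ².
True-score variance = [18²·0.86 + 6.6²·0.63] + 49.896 = 306.083 + 49.896 = 355.979.
Reliability = 355.979 / 417.456 = 0.853.

0.853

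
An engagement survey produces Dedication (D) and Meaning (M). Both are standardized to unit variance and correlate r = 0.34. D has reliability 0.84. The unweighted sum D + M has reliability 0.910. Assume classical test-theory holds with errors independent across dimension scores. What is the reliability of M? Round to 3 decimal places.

0.919

Var(D+M) = 2 + 2·0.34 = 2.680.
True-score variance = ρ_D + ρ_M + 2·0.34, so 0.910 = (0.84 + ρ_M + 0.68) / 2.680.
ρ_M = 0.910·2.680 − 0.84 − 0.68 = 0.919.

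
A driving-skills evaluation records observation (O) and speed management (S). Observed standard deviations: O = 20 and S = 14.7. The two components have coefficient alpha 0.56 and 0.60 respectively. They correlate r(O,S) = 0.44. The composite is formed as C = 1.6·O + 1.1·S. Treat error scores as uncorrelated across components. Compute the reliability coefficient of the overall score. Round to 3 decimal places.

0.681

Var(C) = 1.6²·20² + 1.1²·14.7² + 2·[1.76·20·14.7·0.44] = 1285.47 + 455.347 = 1740.82.
With uncorrelated errors the cross-covariances are all true-score covariance, so they carry over unchanged; only the diagonal terms shrink to ρᵢσᵢ².
True-score variance = [1.6²·20²·0.56 + 1.1²·14.7²·0.60] + 455.347 = 730.321 + 455.347 = 1185.67.
Reliability = 1185.67 / 1740.82 = 0.681.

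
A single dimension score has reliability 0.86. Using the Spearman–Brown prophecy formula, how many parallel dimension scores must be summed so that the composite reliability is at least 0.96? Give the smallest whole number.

4

k ≥ ρ*(1−ρ₁)/(ρ₁(1−ρ*)) = 0.96·0.14 / (0.86·0.04) = 3.907.
Smallest integer k = 4.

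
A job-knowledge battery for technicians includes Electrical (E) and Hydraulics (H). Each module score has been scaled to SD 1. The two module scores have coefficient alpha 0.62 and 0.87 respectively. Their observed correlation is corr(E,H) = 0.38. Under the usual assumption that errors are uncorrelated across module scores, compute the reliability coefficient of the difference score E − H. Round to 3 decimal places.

0.589

Var(E−H) = 1 + 1 − 2·0.38 = 2 − 0.76 = 1.24.
With uncorrelated errors the cross-covariances are all true-score covariance, so they carry over unchanged; only the diagonal terms shrink to ρᵢσᵢ².
True-score variance = [0.62 + 0.87] − 0.76 = 1.49 − 0.76 = 0.73.
Reliability = 0.73 / 1.24 = 0.589.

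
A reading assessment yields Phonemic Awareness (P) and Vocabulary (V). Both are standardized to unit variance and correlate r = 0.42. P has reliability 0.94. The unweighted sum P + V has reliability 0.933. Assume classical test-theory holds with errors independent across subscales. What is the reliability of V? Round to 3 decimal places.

Var(P+V) = 2 + 2·0.42 = 2.840.
True-score variance = ρ_P + ρ_V + 2·0.42, so 0.933 = (0.94 + ρ_V + 0.84) / 2.840.
ρ_V = 0.933·2.840 − 0.94 − 0.84 = 0.870.

0.870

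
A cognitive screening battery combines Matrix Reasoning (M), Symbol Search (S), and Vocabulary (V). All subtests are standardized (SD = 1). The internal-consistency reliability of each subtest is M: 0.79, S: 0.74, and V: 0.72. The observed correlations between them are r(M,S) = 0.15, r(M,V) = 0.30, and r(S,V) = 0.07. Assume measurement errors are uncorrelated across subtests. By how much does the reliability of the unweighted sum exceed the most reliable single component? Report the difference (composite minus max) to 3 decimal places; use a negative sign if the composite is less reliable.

Var(sum) = 3 + 1.04 = 4.04; true-score variance = 2.25 + 1.04 = 3.29; composite reliability = 0.8144.
Max component reliability = 0.7900.
Difference = 0.8144 − 0.7900 = 0.024.

0.024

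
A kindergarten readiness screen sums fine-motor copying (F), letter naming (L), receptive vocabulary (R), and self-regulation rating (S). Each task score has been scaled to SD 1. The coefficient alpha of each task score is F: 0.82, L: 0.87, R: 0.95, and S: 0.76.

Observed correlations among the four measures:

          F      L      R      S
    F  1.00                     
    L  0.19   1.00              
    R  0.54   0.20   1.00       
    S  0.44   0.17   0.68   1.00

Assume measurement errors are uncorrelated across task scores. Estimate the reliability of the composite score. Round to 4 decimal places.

0.9289

Var(F+L+R+S) = 4 + 2·[0.19 + 0.54 + 0.44 + 0.20 + 0.17 + 0.68] = 4 + 4.44 = 8.44.
Because errors are independent across components, Cov(Tᵢ,Tⱼ) = Cov(Xᵢ,Xⱼ); the off-diagonal part of the true-score variance is the same as above.
True-score variance = [0.82 + 0.87 + 0.95 + 0.76] + 4.44 = 3.4 + 4.44 = 7.84.
Reliability = 7.84 / 8.44 = 0.9289.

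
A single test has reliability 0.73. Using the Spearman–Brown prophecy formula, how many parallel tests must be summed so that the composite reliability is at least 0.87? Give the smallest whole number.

k ≥ ρ*(1−ρ₁)/(ρ₁(1−ρ*)) = 0.87·0.27 / (0.73·0.13) = 2.475.
Smallest integer k = 3.

3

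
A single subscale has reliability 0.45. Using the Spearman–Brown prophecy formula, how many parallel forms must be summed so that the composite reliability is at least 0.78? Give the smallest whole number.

k ≥ ρ*(1−ρ₁)/(ρ₁(1−ρ*)) = 0.78·0.55 / (0.45·0.22) = 4.333.
Smallest integer k = 5.

5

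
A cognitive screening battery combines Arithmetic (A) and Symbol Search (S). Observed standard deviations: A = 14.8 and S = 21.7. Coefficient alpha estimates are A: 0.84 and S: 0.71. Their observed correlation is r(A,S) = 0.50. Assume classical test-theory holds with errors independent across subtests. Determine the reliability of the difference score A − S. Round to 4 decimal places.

0.5347

Var(A−S) = 14.8² + 21.7² − 2·14.8·21.7·0.50 = 689.93 − 321.16 = 368.77.
Under uncorrelated errors the observed covariances equal the true-score covariances, so only the own-variance terms attenuate.
True-score variance = [14.8²·0.84 + 21.7²·0.71] − 321.16 = 518.325 − 321.16 = 197.165.
Reliability = 197.165 / 368.77 = 0.5347.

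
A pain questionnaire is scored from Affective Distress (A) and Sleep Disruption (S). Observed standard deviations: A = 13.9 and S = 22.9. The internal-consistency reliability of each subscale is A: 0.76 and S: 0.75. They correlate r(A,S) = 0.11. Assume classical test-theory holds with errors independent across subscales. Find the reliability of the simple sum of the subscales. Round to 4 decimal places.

0.7747

Var(A+S) = 13.9² + 22.9² + 2·[13.9·22.9·0.11] = 717.62 + 70.0282 = 787.648.
Because errors are independent across components, Cov(Tᵢ,Tⱼ) = Cov(Xᵢ,Xⱼ); the off-diagonal part of the true-score variance is the same as above.
True-score variance = [13.9²·0.76 + 22.9²·0.75] + 70.0282 = 540.147 + 70.0282 = 610.175.
Reliability = 610.175 / 787.648 = 0.7747.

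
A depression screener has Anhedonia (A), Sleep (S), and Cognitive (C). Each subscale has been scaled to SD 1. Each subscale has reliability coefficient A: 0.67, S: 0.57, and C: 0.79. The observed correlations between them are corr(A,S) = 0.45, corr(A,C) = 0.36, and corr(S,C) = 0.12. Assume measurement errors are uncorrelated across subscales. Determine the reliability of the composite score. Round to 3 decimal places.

Var(A+S+C) = 3 + 2·[0.45 + 0.36 + 0.12] = 3 + 1.86 = 4.86.
Because errors are independent across components, Cov(Tᵢ,Tⱼ) = Cov(Xᵢ,Xⱼ); the off-diagonal part of the true-score variance is the same as above.
True-score variance = [0.67 + 0.57 + 0.79] + 1.86 = 2.03 + 1.86 = 3.89.
Reliability = 3.89 / 4.86 = 0.800.

0.800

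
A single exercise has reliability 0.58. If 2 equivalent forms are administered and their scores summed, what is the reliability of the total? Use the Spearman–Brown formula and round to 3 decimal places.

ρ_k = kρ / (1 + (k−1)ρ) = 2·0.58 / (1 + 1·0.58) = 1.160 / 1.580 = 0.734.

0.734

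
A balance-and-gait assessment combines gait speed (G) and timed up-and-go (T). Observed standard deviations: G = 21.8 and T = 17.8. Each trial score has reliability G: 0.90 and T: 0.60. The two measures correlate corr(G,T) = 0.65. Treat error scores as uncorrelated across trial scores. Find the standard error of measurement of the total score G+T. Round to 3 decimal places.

13.201

Var(total) = 792.08 + 504.452 = 1296.53.
True-score variance = 617.82 + 504.452 = 1122.27, so reliability = 0.8656.
Error variance = 1296.53 − 1122.27 = 174.26; SEM = √174.26 = 13.201.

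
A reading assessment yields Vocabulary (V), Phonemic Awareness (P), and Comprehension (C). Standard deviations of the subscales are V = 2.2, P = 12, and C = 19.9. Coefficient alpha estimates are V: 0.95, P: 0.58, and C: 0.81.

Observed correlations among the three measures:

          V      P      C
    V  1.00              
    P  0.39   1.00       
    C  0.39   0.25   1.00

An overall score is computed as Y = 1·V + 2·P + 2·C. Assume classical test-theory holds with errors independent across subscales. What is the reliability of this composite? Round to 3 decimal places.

0.803

Var(Y) = 2.2² + 2²·12² + 2²·19.9² + 2·[2·2.2·12·0.39 + 2·2.2·19.9·0.39 + 4·12·19.9·0.25] = 2164.88 + 587.081 = 2751.96.
Under uncorrelated errors the observed covariances equal the true-score covariances, so only the own-variance terms attenuate.
True-score variance = [2.2²·0.95 + 2²·12²·0.58 + 2²·19.9²·0.81] + 587.081 = 1621.75 + 587.081 = 2208.83.
Reliability = 2208.83 / 2751.96 = 0.803.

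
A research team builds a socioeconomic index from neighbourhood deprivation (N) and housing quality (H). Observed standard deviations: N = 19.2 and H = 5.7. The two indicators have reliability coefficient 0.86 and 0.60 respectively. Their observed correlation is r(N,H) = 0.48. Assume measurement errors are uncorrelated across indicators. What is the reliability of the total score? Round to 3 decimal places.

0.872

Var(N+H) = 19.2² + 5.7² + 2·[19.2·5.7·0.48] = 401.13 + 105.062 = 506.192.
Because errors are independent across components, Cov(Tᵢ,Tⱼ) = Cov(Xᵢ,Xⱼ); the off-diagonal part of the true-score variance is the same as above.
True-score variance = [19.2²·0.86 + 5.7²·0.60] + 105.062 = 336.524 + 105.062 = 441.587.
Reliability = 441.587 / 506.192 = 0.872.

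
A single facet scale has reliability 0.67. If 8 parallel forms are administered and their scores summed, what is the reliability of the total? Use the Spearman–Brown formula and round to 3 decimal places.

0.942

ρ_k = kρ / (1 + (k−1)ρ) = 8·0.67 / (1 + 7·0.67) = 5.360 / 5.690 = 0.942.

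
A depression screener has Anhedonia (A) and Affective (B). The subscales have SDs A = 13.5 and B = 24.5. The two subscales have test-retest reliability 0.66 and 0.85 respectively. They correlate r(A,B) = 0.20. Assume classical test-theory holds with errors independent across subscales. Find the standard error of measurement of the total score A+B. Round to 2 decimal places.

12.33

Var(total) = 782.5 + 132.3 = 914.8.
True-score variance = 630.497 + 132.3 = 762.797, so reliability = 0.8338.
Error variance = 914.8 − 762.797 = 152.003; SEM = √152.003 = 12.33.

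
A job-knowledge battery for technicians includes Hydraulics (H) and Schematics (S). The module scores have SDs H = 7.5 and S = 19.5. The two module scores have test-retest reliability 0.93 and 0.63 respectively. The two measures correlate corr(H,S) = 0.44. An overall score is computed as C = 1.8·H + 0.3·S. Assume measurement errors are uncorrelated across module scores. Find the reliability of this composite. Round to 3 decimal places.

0.911

Var(C) = 1.8²·7.5² + 0.3²·19.5² + 2·[0.54·7.5·19.5·0.44] = 216.472 + 69.498 = 285.971.
Because errors are independent across components, Cov(Tᵢ,Tⱼ) = Cov(Xᵢ,Xⱼ); the off-diagonal part of the true-score variance is the same as above.
True-score variance = [1.8²·7.5²·0.93 + 0.3²·19.5²·0.63] + 69.498 = 191.053 + 69.498 = 260.551.
Reliability = 260.551 / 285.971 = 0.911.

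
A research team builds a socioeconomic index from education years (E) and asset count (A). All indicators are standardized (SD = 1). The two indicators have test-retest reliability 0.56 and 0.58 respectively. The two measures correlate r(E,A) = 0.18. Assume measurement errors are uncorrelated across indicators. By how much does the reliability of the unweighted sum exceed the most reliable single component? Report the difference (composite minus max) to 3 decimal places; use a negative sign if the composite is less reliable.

Var(sum) = 2 + 0.36 = 2.36; true-score variance = 1.14 + 0.36 = 1.5; composite reliability = 0.6356.
Max component reliability = 0.5800.
Difference = 0.6356 − 0.5800 = 0.056.

0.056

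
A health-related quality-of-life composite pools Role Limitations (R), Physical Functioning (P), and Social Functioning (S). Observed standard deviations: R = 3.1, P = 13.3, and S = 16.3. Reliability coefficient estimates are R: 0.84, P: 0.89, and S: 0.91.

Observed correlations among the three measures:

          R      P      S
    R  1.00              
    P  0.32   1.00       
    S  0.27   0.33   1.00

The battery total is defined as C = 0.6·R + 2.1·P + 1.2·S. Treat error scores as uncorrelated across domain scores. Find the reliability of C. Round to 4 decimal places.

0.9235

Var(C) = 0.6²·3.1² + 2.1²·13.3² + 1.2²·16.3² + 2·[1.26·3.1·13.3·0.32 + 0.72·3.1·16.3·0.27 + 2.52·13.3·16.3·0.33] = 1166.14 + 413.459 = 1579.6.
Under uncorrelated errors the observed covariances equal the true-score covariances, so only the own-variance terms attenuate.
True-score variance = [0.6²·3.1²·0.84 + 2.1²·13.3²·0.89 + 1.2²·16.3²·0.91] + 413.459 = 1045.34 + 413.459 = 1458.8.
Reliability = 1458.8 / 1579.6 = 0.9235.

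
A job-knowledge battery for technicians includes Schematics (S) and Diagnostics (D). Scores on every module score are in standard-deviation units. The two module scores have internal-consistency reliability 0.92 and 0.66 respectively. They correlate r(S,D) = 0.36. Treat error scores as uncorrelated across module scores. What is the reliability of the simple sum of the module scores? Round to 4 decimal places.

Var(S+D) = 2 + 2·[0.36] = 2 + 0.72 = 2.72.
Because errors are independent across components, Cov(Tᵢ,Tⱼ) = Cov(Xᵢ,Xⱼ); the off-diagonal part of the true-score variance is the same as above.
True-score variance = [0.92 + 0.66] + 0.72 = 1.58 + 0.72 = 2.3.
Reliability = 2.3 / 2.72 = 0.8456.

0.8456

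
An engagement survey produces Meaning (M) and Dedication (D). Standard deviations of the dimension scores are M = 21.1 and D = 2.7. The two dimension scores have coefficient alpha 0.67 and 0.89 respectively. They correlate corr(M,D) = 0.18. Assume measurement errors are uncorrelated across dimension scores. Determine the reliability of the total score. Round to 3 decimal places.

Var(M+D) = 21.1² + 2.7² + 2·[21.1·2.7·0.18] = 452.5 + 20.5092 = 473.009.
Under uncorrelated errors the observed covariances equal the true-score covariances, so only the own-variance terms attenuate.
True-score variance = [21.1²·0.67 + 2.7²·0.89] + 20.5092 = 304.779 + 20.5092 = 325.288.
Reliability = 325.288 / 473.009 = 0.688.

0.688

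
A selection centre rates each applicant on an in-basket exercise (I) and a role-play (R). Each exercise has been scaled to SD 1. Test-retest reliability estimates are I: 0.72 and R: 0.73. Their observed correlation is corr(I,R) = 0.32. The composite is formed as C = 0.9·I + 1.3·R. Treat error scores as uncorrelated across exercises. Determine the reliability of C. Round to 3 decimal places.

Var(C) = 0.9² + 1.3² + 2·[1.17·0.32] = 2.5 + 0.7488 = 3.2488.
Because errors are independent across components, Cov(Tᵢ,Tⱼ) = Cov(Xᵢ,Xⱼ); the off-diagonal part of the true-score variance is the same as above.
True-score variance = [0.9²·0.72 + 1.3²·0.73] + 0.7488 = 1.8169 + 0.7488 = 2.5657.
Reliability = 2.5657 / 3.2488 = 0.790.

0.790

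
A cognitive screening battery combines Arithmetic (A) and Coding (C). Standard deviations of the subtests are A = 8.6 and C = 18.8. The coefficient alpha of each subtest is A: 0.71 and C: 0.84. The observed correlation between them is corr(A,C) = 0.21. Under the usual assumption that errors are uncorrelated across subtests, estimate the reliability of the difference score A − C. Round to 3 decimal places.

Var(A−C) = 8.6² + 18.8² − 2·8.6·18.8·0.21 = 427.4 − 67.9056 = 359.494.
With uncorrelated errors the cross-covariances are all true-score covariance, so they carry over unchanged; only the diagonal terms shrink to ρᵢσᵢ².
True-score variance = [8.6²·0.71 + 18.8²·0.84] − 67.9056 = 349.401 − 67.9056 = 281.496.
Reliability = 281.496 / 359.494 = 0.783.

0.783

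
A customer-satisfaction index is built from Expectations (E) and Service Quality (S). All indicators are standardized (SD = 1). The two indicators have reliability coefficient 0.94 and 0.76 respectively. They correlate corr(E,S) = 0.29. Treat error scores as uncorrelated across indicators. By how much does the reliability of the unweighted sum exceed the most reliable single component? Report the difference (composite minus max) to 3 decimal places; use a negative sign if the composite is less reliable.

Var(sum) = 2 + 0.58 = 2.58; true-score variance = 1.7 + 0.58 = 2.28; composite reliability = 0.8837.
Max component reliability = 0.9400.
Difference = 0.8837 − 0.9400 = -0.056.

-0.056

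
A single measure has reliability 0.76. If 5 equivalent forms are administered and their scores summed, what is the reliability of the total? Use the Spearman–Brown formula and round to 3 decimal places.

ρ_k = kρ / (1 + (k−1)ρ) = 5·0.76 / (1 + 4·0.76) = 3.800 / 4.040 = 0.941.

0.941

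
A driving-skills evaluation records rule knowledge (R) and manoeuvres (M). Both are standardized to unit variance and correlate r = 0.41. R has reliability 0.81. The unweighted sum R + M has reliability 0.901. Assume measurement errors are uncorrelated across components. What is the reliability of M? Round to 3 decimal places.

0.911

Var(R+M) = 2 + 2·0.41 = 2.820.
True-score variance = ρ_R + ρ_M + 2·0.41, so 0.901 = (0.81 + ρ_M + 0.82) / 2.820.
ρ_M = 0.901·2.820 − 0.81 − 0.82 = 0.911.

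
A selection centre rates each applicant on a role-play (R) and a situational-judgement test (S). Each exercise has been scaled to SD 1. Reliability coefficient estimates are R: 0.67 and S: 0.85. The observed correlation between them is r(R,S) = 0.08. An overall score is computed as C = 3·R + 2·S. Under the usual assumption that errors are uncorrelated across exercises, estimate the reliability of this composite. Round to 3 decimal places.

Var(C) = 3² + 2² + 2·[6·0.08] = 13 + 0.96 = 13.96.
Because errors are independent across components, Cov(Tᵢ,Tⱼ) = Cov(Xᵢ,Xⱼ); the off-diagonal part of the true-score variance is the same as above.
True-score variance = [3²·0.67 + 2²·0.85] + 0.96 = 9.43 + 0.96 = 10.39.
Reliability = 10.39 / 13.96 = 0.744.

0.744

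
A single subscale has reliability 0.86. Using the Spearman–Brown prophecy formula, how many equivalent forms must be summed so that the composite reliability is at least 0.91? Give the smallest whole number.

k ≥ ρ*(1−ρ₁)/(ρ₁(1−ρ*)) = 0.91·0.14 / (0.86·0.09) = 1.646.
Smallest integer k = 2.

2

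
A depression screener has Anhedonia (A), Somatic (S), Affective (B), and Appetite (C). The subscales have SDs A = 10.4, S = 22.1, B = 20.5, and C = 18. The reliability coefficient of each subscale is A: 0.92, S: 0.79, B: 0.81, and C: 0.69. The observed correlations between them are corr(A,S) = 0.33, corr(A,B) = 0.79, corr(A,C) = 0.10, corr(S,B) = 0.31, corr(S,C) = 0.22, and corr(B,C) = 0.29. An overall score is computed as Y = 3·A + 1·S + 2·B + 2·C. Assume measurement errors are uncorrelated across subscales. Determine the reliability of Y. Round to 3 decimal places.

Var(Y) = 3²·10.4² + 22.1² + 2²·20.5² + 2²·18² + 2·[3·10.4·22.1·0.33 + 6·10.4·20.5·0.79 + 6·10.4·18·0.10 + 2·22.1·20.5·0.31 + 2·22.1·18·0.22 + 4·20.5·18·0.29] = 4438.85 + 4468.79 = 8907.64.
Under uncorrelated errors the observed covariances equal the true-score covariances, so only the own-variance terms attenuate.
True-score variance = [3²·10.4²·0.92 + 22.1²·0.79 + 2²·20.5²·0.81 + 2²·18²·0.69] + 4468.79 = 3537.26 + 4468.79 = 8006.04.
Reliability = 8006.04 / 8907.64 = 0.899.

0.899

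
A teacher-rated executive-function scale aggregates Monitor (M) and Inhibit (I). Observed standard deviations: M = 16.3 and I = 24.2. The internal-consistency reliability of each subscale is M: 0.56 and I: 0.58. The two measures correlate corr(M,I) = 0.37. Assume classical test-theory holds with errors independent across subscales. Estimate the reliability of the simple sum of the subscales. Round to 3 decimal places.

0.683

Var(M+I) = 16.3² + 24.2² + 2·[16.3·24.2·0.37] = 851.33 + 291.9 = 1143.23.
With uncorrelated errors the cross-covariances are all true-score covariance, so they carry over unchanged; only the diagonal terms shrink to ρᵢσᵢ².
True-score variance = [16.3²·0.56 + 24.2²·0.58] + 291.9 = 488.458 + 291.9 = 780.358.
Reliability = 780.358 / 1143.23 = 0.683.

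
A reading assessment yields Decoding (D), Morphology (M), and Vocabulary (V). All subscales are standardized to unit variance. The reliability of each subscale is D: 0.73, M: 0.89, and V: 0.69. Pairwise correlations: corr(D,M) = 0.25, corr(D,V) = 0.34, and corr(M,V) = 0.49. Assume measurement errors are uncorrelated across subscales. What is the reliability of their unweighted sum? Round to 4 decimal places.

Var(D+M+V) = 3 + 2·[0.25 + 0.34 + 0.49] = 3 + 2.16 = 5.16.
Because errors are independent across components, Cov(Tᵢ,Tⱼ) = Cov(Xᵢ,Xⱼ); the off-diagonal part of the true-score variance is the same as above.
True-score variance = [0.73 + 0.89 + 0.69] + 2.16 = 2.31 + 2.16 = 4.47.
Reliability = 4.47 / 5.16 = 0.8663.

0.8663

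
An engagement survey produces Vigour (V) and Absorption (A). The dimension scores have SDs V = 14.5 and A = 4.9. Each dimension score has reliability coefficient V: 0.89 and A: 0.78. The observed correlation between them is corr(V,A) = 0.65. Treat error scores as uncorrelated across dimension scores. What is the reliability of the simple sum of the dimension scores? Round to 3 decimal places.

Var(V+A) = 14.5² + 4.9² + 2·[14.5·4.9·0.65] = 234.26 + 92.365 = 326.625.
Because errors are independent across components, Cov(Tᵢ,Tⱼ) = Cov(Xᵢ,Xⱼ); the off-diagonal part of the true-score variance is the same as above.
True-score variance = [14.5²·0.89 + 4.9²·0.78] + 92.365 = 205.85 + 92.365 = 298.215.
Reliability = 298.215 / 326.625 = 0.913.

0.913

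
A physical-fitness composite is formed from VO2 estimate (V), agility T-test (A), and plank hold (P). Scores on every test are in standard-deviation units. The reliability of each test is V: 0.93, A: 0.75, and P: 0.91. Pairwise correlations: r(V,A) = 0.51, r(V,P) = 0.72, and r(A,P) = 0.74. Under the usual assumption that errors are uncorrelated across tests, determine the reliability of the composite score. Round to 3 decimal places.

0.941

Var(V+A+P) = 3 + 2·[0.51 + 0.72 + 0.74] = 3 + 3.94 = 6.94.
Under uncorrelated errors the observed covariances equal the true-score covariances, so only the own-variance terms attenuate.
True-score variance = [0.93 + 0.75 + 0.91] + 3.94 = 2.59 + 3.94 = 6.53.
Reliability = 6.53 / 6.94 = 0.941.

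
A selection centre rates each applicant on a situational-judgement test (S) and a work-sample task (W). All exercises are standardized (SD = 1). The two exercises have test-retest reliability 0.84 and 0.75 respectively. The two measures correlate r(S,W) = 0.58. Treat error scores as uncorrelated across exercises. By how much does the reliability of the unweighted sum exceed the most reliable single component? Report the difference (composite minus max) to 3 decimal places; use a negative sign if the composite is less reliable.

0.030

Var(sum) = 2 + 1.16 = 3.16; true-score variance = 1.59 + 1.16 = 2.75; composite reliability = 0.8703.
Max component reliability = 0.8400.
Difference = 0.8703 − 0.8400 = 0.030.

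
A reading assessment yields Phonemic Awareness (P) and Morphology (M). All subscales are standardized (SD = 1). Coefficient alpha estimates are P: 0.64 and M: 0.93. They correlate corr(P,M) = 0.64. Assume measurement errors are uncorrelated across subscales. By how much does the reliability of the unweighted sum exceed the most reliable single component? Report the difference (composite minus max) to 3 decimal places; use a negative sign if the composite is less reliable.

Var(sum) = 2 + 1.28 = 3.28; true-score variance = 1.57 + 1.28 = 2.85; composite reliability = 0.8689.
Max component reliability = 0.9300.
Difference = 0.8689 − 0.9300 = -0.061.

-0.061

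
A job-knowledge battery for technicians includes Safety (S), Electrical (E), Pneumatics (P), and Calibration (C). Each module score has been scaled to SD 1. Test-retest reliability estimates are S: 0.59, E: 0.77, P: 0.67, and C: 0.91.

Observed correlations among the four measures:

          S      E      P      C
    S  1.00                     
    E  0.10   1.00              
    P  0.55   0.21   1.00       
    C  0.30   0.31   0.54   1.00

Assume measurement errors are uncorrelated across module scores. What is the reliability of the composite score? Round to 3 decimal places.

Var(S+E+P+C) = 4 + 2·[0.10 + 0.55 + 0.30 + 0.21 + 0.31 + 0.54] = 4 + 4.02 = 8.02.
With uncorrelated errors the cross-covariances are all true-score covariance, so they carry over unchanged; only the diagonal terms shrink to ρᵢσᵢ².
True-score variance = [0.59 + 0.77 + 0.67 + 0.91] + 4.02 = 2.94 + 4.02 = 6.96.
Reliability = 6.96 / 8.02 = 0.868.

0.868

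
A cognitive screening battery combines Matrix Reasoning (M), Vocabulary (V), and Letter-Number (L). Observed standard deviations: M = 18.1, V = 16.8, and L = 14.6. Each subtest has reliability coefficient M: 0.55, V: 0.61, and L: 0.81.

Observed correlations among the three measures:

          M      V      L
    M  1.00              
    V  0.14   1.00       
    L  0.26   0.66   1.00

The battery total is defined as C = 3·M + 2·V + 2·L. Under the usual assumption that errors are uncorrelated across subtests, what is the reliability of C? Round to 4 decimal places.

0.7448

Var(C) = 3²·18.1² + 2²·16.8² + 2²·14.6² + 2·[6·18.1·16.8·0.14 + 6·18.1·14.6·0.26 + 4·16.8·14.6·0.66] = 4930.09 + 2630.42 = 7560.51.
Because errors are independent across components, Cov(Tᵢ,Tⱼ) = Cov(Xᵢ,Xⱼ); the off-diagonal part of the true-score variance is the same as above.
True-score variance = [3²·18.1²·0.55 + 2²·16.8²·0.61 + 2²·14.6²·0.81] + 2630.42 = 3000.97 + 2630.42 = 5631.4.
Reliability = 5631.4 / 7560.51 = 0.7448.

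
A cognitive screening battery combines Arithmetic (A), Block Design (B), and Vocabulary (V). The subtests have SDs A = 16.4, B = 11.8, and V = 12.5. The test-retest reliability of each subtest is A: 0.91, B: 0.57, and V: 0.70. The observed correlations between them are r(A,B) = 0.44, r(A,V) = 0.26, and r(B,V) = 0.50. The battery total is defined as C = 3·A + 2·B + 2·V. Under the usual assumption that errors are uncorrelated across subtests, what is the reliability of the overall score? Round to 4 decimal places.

0.8898

Var(C) = 3²·16.4² + 2²·11.8² + 2²·12.5² + 2·[6·16.4·11.8·0.44 + 6·16.4·12.5·0.26 + 4·11.8·12.5·0.50] = 3602.6 + 2251.39 = 5853.99.
Under uncorrelated errors the observed covariances equal the true-score covariances, so only the own-variance terms attenuate.
True-score variance = [3²·16.4²·0.91 + 2²·11.8²·0.57 + 2²·12.5²·0.70] + 2251.39 = 2957.75 + 2251.39 = 5209.14.
Reliability = 5209.14 / 5853.99 = 0.8898.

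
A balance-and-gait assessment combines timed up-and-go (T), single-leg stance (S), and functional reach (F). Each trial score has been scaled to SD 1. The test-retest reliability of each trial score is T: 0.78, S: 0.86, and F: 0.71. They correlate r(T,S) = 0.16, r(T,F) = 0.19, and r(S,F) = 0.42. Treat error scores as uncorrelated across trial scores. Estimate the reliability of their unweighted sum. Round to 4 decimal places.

Var(T+S+F) = 3 + 2·[0.16 + 0.19 + 0.42] = 3 + 1.54 = 4.54.
Because errors are independent across components, Cov(Tᵢ,Tⱼ) = Cov(Xᵢ,Xⱼ); the off-diagonal part of the true-score variance is the same as above.
True-score variance = [0.78 + 0.86 + 0.71] + 1.54 = 2.35 + 1.54 = 3.89.
Reliability = 3.89 / 4.54 = 0.8568.

0.8568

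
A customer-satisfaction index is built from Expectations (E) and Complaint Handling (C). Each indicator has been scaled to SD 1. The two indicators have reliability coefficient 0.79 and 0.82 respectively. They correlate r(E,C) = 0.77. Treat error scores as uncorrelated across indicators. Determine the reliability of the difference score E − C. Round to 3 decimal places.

0.152

Var(E−C) = 1 + 1 − 2·0.77 = 2 − 1.54 = 0.46.
Under uncorrelated errors the observed covariances equal the true-score covariances, so only the own-variance terms attenuate.
True-score variance = [0.79 + 0.82] − 1.54 = 1.61 − 1.54 = 0.07.
Reliability = 0.07 / 0.46 = 0.152.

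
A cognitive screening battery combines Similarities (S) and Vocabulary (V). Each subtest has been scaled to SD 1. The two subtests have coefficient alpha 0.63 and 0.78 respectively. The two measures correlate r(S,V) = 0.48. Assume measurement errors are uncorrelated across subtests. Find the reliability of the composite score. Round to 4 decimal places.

0.8007

Var(S+V) = 2 + 2·[0.48] = 2 + 0.96 = 2.96.
Under uncorrelated errors the observed covariances equal the true-score covariances, so only the own-variance terms attenuate.
True-score variance = [0.63 + 0.78] + 0.96 = 1.41 + 0.96 = 2.37.
Reliability = 2.37 / 2.96 = 0.8007.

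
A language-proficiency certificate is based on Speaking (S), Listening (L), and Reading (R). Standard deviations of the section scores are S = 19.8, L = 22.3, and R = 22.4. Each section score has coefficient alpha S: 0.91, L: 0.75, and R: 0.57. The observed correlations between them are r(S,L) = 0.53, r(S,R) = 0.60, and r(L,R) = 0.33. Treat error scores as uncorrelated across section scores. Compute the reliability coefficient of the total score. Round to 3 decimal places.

Var(S+L+R) = 19.8² + 22.3² + 22.4² + 2·[19.8·22.3·0.53 + 19.8·22.4·0.60 + 22.3·22.4·0.33] = 1391.09 + 1329.94 = 2721.03.
With uncorrelated errors the cross-covariances are all true-score covariance, so they carry over unchanged; only the diagonal terms shrink to ρᵢσᵢ².
True-score variance = [19.8²·0.91 + 22.3²·0.75 + 22.4²·0.57] + 1329.94 = 1015.73 + 1329.94 = 2345.67.
Reliability = 2345.67 / 2721.03 = 0.862.

0.862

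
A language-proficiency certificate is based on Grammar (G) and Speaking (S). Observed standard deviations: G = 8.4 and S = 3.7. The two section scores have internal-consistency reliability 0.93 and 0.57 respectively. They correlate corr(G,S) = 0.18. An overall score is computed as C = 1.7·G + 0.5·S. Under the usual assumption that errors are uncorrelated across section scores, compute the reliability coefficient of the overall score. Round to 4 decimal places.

Var(C) = 1.7²·8.4² + 0.5²·3.7² + 2·[0.85·8.4·3.7·0.18] = 207.341 + 9.51048 = 216.851.
Under uncorrelated errors the observed covariances equal the true-score covariances, so only the own-variance terms attenuate.
True-score variance = [1.7²·8.4²·0.93 + 0.5²·3.7²·0.57] + 9.51048 = 191.595 + 9.51048 = 201.105.
Reliability = 201.105 / 216.851 = 0.9274.

0.9274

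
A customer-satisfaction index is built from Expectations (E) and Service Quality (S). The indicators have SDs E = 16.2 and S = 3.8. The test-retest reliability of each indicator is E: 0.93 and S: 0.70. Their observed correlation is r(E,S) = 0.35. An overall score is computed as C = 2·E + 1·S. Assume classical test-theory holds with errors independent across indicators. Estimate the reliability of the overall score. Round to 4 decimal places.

Var(C) = 2²·16.2² + 3.8² + 2·[2·16.2·3.8·0.35] = 1064.2 + 86.184 = 1150.38.
Because errors are independent across components, Cov(Tᵢ,Tⱼ) = Cov(Xᵢ,Xⱼ); the off-diagonal part of the true-score variance is the same as above.
True-score variance = [2²·16.2²·0.93 + 3.8²·0.70] + 86.184 = 986.385 + 86.184 = 1072.57.
Reliability = 1072.57 / 1150.38 = 0.9324.

0.9324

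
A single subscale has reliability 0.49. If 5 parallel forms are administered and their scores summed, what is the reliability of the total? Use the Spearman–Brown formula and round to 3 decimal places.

ρ_k = kρ / (1 + (k−1)ρ) = 5·0.49 / (1 + 4·0.49) = 2.450 / 2.960 = 0.828.

0.828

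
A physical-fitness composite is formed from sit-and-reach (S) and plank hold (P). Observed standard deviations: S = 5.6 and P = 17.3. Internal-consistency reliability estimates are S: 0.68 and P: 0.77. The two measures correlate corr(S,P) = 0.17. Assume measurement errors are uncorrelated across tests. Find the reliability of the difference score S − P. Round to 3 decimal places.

Var(S−P) = 5.6² + 17.3² − 2·5.6·17.3·0.17 = 330.65 − 32.9392 = 297.711.
Because errors are independent across components, Cov(Tᵢ,Tⱼ) = Cov(Xᵢ,Xⱼ); the off-diagonal part of the true-score variance is the same as above.
True-score variance = [5.6²·0.68 + 17.3²·0.77] − 32.9392 = 251.778 − 32.9392 = 218.839.
Reliability = 218.839 / 297.711 = 0.735.

0.735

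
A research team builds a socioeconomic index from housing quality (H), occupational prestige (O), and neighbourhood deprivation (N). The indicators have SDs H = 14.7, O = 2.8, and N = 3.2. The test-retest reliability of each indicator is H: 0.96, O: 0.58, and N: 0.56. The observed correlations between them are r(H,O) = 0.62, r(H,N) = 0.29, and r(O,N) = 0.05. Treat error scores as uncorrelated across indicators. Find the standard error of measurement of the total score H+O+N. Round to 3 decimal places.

4.055

Var(total) = 234.17 + 79.2176 = 313.388.
True-score variance = 217.728 + 79.2176 = 296.946, so reliability = 0.9475.
Error variance = 313.388 − 296.946 = 16.442; SEM = √16.442 = 4.055.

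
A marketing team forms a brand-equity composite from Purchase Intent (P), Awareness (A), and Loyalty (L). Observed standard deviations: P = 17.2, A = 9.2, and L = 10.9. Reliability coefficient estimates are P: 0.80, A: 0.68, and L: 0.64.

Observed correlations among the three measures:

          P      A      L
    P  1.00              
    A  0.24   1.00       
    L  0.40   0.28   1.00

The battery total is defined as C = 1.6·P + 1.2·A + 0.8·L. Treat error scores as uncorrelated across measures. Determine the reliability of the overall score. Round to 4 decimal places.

Var(C) = 1.6²·17.2² + 1.2²·9.2² + 0.8²·10.9² + 2·[1.92·17.2·9.2·0.24 + 1.28·17.2·10.9·0.40 + 0.96·9.2·10.9·0.28] = 955.27 + 391.724 = 1346.99.
Under uncorrelated errors the observed covariances equal the true-score covariances, so only the own-variance terms attenuate.
True-score variance = [1.6²·17.2²·0.80 + 1.2²·9.2²·0.68 + 0.8²·10.9²·0.64] + 391.724 = 737.424 + 391.724 = 1129.15.
Reliability = 1129.15 / 1346.99 = 0.8383.

0.8383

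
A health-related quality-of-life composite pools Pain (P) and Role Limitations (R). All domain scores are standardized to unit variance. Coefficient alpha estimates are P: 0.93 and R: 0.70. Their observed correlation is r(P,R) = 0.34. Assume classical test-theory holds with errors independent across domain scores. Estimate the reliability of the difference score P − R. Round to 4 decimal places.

0.7197

Var(P−R) = 1 + 1 − 2·0.34 = 2 − 0.68 = 1.32.
Because errors are independent across components, Cov(Tᵢ,Tⱼ) = Cov(Xᵢ,Xⱼ); the off-diagonal part of the true-score variance is the same as above.
True-score variance = [0.93 + 0.70] − 0.68 = 1.63 − 0.68 = 0.95.
Reliability = 0.95 / 1.32 = 0.7197.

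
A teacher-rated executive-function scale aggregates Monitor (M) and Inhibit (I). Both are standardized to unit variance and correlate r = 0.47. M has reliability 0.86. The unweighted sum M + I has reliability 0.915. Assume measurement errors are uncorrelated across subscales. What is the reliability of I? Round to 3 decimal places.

0.890

Var(M+I) = 2 + 2·0.47 = 2.940.
True-score variance = ρ_M + ρ_I + 2·0.47, so 0.915 = (0.86 + ρ_I + 0.94) / 2.940.
ρ_I = 0.915·2.940 − 0.86 − 0.94 = 0.890.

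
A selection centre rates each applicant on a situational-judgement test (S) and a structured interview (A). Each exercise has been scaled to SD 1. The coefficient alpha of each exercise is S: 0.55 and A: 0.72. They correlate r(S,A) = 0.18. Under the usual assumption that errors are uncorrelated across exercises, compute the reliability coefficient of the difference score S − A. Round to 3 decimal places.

0.555

Var(S−A) = 1 + 1 − 2·0.18 = 2 − 0.36 = 1.64.
With uncorrelated errors the cross-covariances are all true-score covariance, so they carry over unchanged; only the diagonal terms shrink to ρᵢσᵢ².
True-score variance = [0.55 + 0.72] − 0.36 = 1.27 − 0.36 = 0.91.
Reliability = 0.91 / 1.64 = 0.555.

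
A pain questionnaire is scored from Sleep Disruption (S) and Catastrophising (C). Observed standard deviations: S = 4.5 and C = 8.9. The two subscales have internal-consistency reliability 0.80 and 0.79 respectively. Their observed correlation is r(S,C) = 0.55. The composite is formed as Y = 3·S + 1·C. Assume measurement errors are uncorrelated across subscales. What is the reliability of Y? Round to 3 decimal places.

0.865

Var(Y) = 3²·4.5² + 8.9² + 2·[3·4.5·8.9·0.55] = 261.46 + 132.165 = 393.625.
Because errors are independent across components, Cov(Tᵢ,Tⱼ) = Cov(Xᵢ,Xⱼ); the off-diagonal part of the true-score variance is the same as above.
True-score variance = [3²·4.5²·0.80 + 8.9²·0.79] + 132.165 = 208.376 + 132.165 = 340.541.
Reliability = 340.541 / 393.625 = 0.865.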